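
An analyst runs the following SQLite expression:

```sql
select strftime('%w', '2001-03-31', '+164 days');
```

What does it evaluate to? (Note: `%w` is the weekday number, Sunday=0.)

First apply '+164 days': 2001-03-31 → 2001-09-11.
2001-09-11 is a Tuesday; with Sunday=0 that is 2.

2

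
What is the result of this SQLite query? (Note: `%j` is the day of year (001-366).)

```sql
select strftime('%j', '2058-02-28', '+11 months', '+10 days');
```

First apply '+11 months', '+10 days': 2058-02-28 → 2059-02-07.
Day-of-year for 2059-02-07: days since 2059-01-01 inclusive = 38, zero-padded to 038.

038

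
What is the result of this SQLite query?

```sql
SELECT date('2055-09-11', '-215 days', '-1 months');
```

Applying '-215 days' to 2055-09-11: counting 215 days back gives 2055-02-08.
Adding -1 month to 2055-02-08 gives 2055-01-08.

2055-01-08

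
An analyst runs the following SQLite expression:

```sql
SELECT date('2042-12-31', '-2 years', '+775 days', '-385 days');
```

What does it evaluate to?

2042-01-25

Adding -2 years to 2042-12-31 gives 2040-12-31.
Applying '+775 days' to 2040-12-31: counting 775 days forward gives 2043-02-14.
Applying '-385 days' to 2043-02-14: counting 385 days back gives 2042-01-25.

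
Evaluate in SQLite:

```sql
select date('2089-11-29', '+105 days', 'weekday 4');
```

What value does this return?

Applying '+105 days' to 2089-11-29: counting 105 days forward gives 2090-03-14.
`weekday 4` advances to the next Thursday; 2090-03-14 is a Tuesday, so it moves forward to 2090-03-16.

2090-03-16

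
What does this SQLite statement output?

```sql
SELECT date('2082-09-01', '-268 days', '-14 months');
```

Applying '-268 days' to 2082-09-01: counting 268 days back gives 2081-12-07.
Adding -14 months to 2081-12-07 gives 2080-10-07.

2080-10-07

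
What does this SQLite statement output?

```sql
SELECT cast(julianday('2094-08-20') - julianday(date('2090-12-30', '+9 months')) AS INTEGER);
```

1055

Adding +9 months to 2090-12-30 gives 2091-09-30.
0 days remain in September 2091 after the 30th (30 − 30).
Full months from October 2091 through July 2094 contribute their day counts.
Then 20 days into August 2094.
Total: 0 + 31 + 30 + 31 + 31 + 29 + 31 + 30 + 31 + 30 + 31 + 31 + 30 + 31 + 30 + 31 + 31 + 28 + 31 + 30 + 31 + 30 + 31 + 31 + 30 + 31 + 30 + 31 + 31 + 28 + 31 + 30 + 31 + 30 + 31 + 20 = 1055.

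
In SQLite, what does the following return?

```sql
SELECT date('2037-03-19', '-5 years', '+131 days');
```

2032-07-28

Adding -5 years to 2037-03-19 gives 2032-03-19.
Applying '+131 days' to 2032-03-19: counting 131 days forward gives 2032-07-28.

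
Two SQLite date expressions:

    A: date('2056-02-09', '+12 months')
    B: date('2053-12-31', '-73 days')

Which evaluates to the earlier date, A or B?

B

A = 2057-02-09.
B = 2053-10-19.
B is earlier.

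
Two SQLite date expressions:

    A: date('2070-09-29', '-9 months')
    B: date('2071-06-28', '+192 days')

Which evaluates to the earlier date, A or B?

A = 2069-12-29.
B = 2072-01-06.
A is earlier.

A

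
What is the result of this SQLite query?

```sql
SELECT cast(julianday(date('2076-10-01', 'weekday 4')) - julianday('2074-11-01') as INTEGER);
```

`weekday 4` advances to the next Thursday; 2076-10-01 is already a Thursday, so it stays at 2076-10-01.
29 days remain in November 2074 after the 1st (30 − 1).
Full months from December 2074 through September 2076 contribute their day counts.
Then 1 day into October 2076.
Total: 29 + 31 + 31 + 28 + 31 + 30 + 31 + 30 + 31 + 31 + 30 + 31 + 30 + 31 + 31 + 29 + 31 + 30 + 31 + 30 + 31 + 31 + 30 + 1 = 700.

700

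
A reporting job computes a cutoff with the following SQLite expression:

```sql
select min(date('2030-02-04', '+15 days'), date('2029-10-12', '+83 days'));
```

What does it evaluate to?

2030-01-03

date('2030-02-04', '+15 days') → 2030-02-19.
date('2029-10-12', '+83 days') → 2030-01-03.
Earlier of the two is 2030-01-03.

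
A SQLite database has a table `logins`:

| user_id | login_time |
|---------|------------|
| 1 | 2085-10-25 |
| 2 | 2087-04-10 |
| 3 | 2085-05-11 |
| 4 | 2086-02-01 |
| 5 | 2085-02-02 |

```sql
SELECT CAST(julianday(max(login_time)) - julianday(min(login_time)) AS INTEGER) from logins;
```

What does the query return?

797

MIN = 2085-02-02, MAX = 2087-04-10.
26 days remain in February 2085 after the 2nd (28 − 2).
Full months from March 2085 through March 2087 contribute their day counts.
Then 10 days into April 2087.
Total: 26 + 31 + 30 + 31 + 30 + 31 + 31 + 30 + 31 + 30 + 31 + 31 + 28 + 31 + 30 + 31 + 30 + 31 + 31 + 30 + 31 + 30 + 31 + 31 + 28 + 31 + 10 = 797.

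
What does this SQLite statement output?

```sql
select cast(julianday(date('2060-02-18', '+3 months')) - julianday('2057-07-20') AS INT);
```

Adding +3 months to 2060-02-18 gives 2060-05-18.
11 days remain in July 2057 after the 20th (31 − 20).
Full months from August 2057 through April 2060 contribute their day counts.
Then 18 days into May 2060.
Total: 11 + 31 + 30 + 31 + 30 + 31 + 31 + 28 + 31 + 30 + 31 + 30 + 31 + 31 + 30 + 31 + 30 + 31 + 31 + 28 + 31 + 30 + 31 + 30 + 31 + 31 + 30 + 31 + 30 + 31 + 31 + 29 + 31 + 30 + 18 = 1033.

1033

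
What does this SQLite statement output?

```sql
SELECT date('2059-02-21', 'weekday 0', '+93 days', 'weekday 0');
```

`weekday 0` advances to the next Sunday; 2059-02-21 is a Friday, so it moves forward to 2059-02-23.
Applying '+93 days' to 2059-02-23: counting 93 days forward gives 2059-05-27.
`weekday 0` advances to the next Sunday; 2059-05-27 is a Tuesday, so it moves forward to 2059-06-01.

2059-06-01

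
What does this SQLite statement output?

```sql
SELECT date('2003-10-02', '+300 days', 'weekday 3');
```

2004-07-28

Applying '+300 days' to 2003-10-02: counting 300 days forward gives 2004-07-28.
`weekday 3` advances to the next Wednesday; 2004-07-28 is already a Wednesday, so it stays at 2004-07-28.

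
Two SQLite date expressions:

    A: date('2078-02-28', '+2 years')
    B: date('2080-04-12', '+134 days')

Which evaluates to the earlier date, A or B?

A

A = 2080-02-28.
B = 2080-08-24.
A is earlier.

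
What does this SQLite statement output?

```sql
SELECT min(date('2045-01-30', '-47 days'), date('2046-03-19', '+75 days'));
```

2044-12-14

date('2045-01-30', '-47 days') → 2044-12-14.
date('2046-03-19', '+75 days') → 2046-06-02.
Earlier of the two is 2044-12-14.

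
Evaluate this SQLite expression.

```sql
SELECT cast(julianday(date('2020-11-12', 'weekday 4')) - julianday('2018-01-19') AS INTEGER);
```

`weekday 4` advances to the next Thursday; 2020-11-12 is already a Thursday, so it stays at 2020-11-12.
12 days remain in January 2018 after the 19th (31 − 19).
Full months from February 2018 through October 2020 contribute their day counts.
Then 12 days into November 2020.
Total: 12 + 28 + 31 + 30 + 31 + 30 + 31 + 31 + 30 + 31 + 30 + 31 + 31 + 28 + 31 + 30 + 31 + 30 + 31 + 31 + 30 + 31 + 30 + 31 + 31 + 29 + 31 + 30 + 31 + 30 + 31 + 31 + 30 + 31 + 12 = 1028.

1028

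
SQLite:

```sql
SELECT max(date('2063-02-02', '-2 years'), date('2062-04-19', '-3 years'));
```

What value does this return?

2061-02-02

date('2063-02-02', '-2 years') → 2061-02-02.
date('2062-04-19', '-3 years') → 2059-04-19.
Later of the two is 2061-02-02.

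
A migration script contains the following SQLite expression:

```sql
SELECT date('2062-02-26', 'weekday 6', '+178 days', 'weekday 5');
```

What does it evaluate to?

`weekday 6` advances to the next Saturday; 2062-02-26 is a Sunday, so it moves forward to 2062-03-04.
Applying '+178 days' to 2062-03-04: counting 178 days forward gives 2062-08-29.
`weekday 5` advances to the next Friday; 2062-08-29 is a Tuesday, so it moves forward to 2062-09-01.

2062-09-01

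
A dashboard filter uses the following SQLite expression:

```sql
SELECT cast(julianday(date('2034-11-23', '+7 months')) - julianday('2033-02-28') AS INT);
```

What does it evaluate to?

Adding +7 months to 2034-11-23 gives 2035-06-23.
0 days remain in February 2033 after the 28th (28 − 28).
Full months from March 2033 through May 2035 contribute their day counts.
Then 23 days into June 2035.
Total: 0 + 31 + 30 + 31 + 30 + 31 + 31 + 30 + 31 + 30 + 31 + 31 + 28 + 31 + 30 + 31 + 30 + 31 + 31 + 30 + 31 + 30 + 31 + 31 + 28 + 31 + 30 + 31 + 23 = 845.

845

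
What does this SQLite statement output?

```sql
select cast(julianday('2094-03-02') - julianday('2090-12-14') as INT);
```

1174

17 days remain in December 2090 after the 14th (31 − 14).
Full months from January 2091 through February 2094 contribute their day counts.
Then 2 days into March 2094.
Total: 17 + 31 + 28 + 31 + 30 + 31 + 30 + 31 + 31 + 30 + 31 + 30 + 31 + 31 + 29 + 31 + 30 + 31 + 30 + 31 + 31 + 30 + 31 + 30 + 31 + 31 + 28 + 31 + 30 + 31 + 30 + 31 + 31 + 30 + 31 + 30 + 31 + 31 + 28 + 2 = 1174.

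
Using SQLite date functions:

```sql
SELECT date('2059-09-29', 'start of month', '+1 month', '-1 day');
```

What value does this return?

`start of month` rewinds 2059-09-29 to 2059-09-01.
Adding +1 month to 2059-09-01 gives 2059-10-01.
Going back 1 day from 2059-10-01 reaches 2059-09-30 (last day of September, 30 days).

2059-09-30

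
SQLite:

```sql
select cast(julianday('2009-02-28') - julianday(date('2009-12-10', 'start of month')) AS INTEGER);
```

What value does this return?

-276

`start of month` rewinds 2009-12-10 to 2009-12-01.
0 days remain in February 2009 after the 28th (28 − 28).
Full months from March 2009 through November 2009 contribute their day counts.
Then 1 day into December 2009.
Total: 0 + 31 + 30 + 31 + 30 + 31 + 31 + 30 + 31 + 30 + 1 = 276.
The subtraction is earlier − later, so the result is −276 → -276.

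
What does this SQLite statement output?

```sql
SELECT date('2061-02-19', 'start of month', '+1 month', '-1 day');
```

2061-02-28

`start of month` rewinds 2061-02-19 to 2061-02-01.
Adding +1 month to 2061-02-01 gives 2061-03-01.
Going back 1 day from 2061-03-01 reaches 2061-02-28 (last day of February, 28 days).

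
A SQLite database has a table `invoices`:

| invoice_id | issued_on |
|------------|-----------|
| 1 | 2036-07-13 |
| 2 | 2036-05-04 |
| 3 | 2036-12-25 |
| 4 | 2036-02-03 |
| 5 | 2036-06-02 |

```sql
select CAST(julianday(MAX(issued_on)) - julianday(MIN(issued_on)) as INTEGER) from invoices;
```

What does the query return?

326

MIN = 2036-02-03, MAX = 2036-12-25.
26 days remain in February 2036 after the 3rd (29 − 3).
Full months from March 2036 through November 2036 contribute their day counts.
Then 25 days into December 2036.
Total: 26 + 31 + 30 + 31 + 30 + 31 + 31 + 30 + 31 + 30 + 25 = 326.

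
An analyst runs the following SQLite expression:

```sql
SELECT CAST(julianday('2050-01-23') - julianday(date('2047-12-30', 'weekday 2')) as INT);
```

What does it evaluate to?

`weekday 2` advances to the next Tuesday; 2047-12-30 is a Monday, so it moves forward to 2047-12-31.
0 days remain in December 2047 after the 31st (31 − 31).
Full months from January 2048 through December 2049 contribute their day counts.
Then 23 days into January 2050.
Total: 0 + 31 + 29 + 31 + 30 + 31 + 30 + 31 + 31 + 30 + 31 + 30 + 31 + 31 + 28 + 31 + 30 + 31 + 30 + 31 + 31 + 30 + 31 + 30 + 31 + 23 = 754.

754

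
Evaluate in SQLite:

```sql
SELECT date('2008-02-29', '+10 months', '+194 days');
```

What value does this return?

Adding +10 months to 2008-02-29 gives 2008-12-29.
Applying '+194 days' to 2008-12-29: counting 194 days forward gives 2009-07-11.

2009-07-11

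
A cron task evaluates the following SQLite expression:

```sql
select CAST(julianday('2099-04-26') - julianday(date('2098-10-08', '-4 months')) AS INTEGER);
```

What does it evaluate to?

Adding -4 months to 2098-10-08 gives 2098-06-08.
22 days remain in June 2098 after the 8th (30 − 8).
Full months from July 2098 through March 2099 contribute their day counts.
Then 26 days into April 2099.
Total: 22 + 31 + 31 + 30 + 31 + 30 + 31 + 31 + 28 + 31 + 26 = 322.

322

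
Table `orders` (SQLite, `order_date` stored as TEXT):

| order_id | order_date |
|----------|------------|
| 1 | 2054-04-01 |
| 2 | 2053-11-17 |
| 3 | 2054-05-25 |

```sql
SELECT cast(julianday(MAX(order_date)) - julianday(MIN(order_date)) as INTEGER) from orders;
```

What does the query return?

MIN = 2053-11-17, MAX = 2054-05-25.
13 days remain in November 2053 after the 17th (30 − 17).
December 2053: 31 days.
January 2054: 31 days.
February 2054: 28 days.
March 2054: 31 days.
April 2054: 30 days.
Then 25 days into May 2054.
Total: 13 + 31 + 31 + 28 + 31 + 30 + 25 = 189.

189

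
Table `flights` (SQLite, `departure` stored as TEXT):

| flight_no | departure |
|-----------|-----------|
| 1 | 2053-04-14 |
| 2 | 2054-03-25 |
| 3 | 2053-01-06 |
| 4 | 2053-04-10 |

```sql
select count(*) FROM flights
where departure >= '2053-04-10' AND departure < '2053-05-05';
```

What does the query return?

Rows in [2053-04-10, 2053-05-05): 2053-04-14, 2053-04-10 → 2 rows.

2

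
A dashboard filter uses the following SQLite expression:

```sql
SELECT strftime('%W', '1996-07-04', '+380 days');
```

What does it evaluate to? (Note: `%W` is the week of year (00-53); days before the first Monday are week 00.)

First apply '+380 days': 1996-07-04 → 1997-07-19.
1997-07-19 is a Saturday. SQLite's %W counts Mondays since the year started; the result is 28.

28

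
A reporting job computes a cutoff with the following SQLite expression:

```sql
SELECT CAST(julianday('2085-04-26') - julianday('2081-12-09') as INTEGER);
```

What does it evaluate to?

22 days remain in December 2081 after the 9th (31 − 9).
Full months from January 2082 through March 2085 contribute their day counts.
Then 26 days into April 2085.
Total: 22 + 31 + 28 + 31 + 30 + 31 + 30 + 31 + 31 + 30 + 31 + 30 + 31 + 31 + 28 + 31 + 30 + 31 + 30 + 31 + 31 + 30 + 31 + 30 + 31 + 31 + 29 + 31 + 30 + 31 + 30 + 31 + 31 + 30 + 31 + 30 + 31 + 31 + 28 + 31 + 26 = 1234.

1234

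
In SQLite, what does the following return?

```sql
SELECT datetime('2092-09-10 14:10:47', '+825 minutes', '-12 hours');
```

825 minutes = 13h 45m; +825 minutes from 2092-09-10 14:10:47 is 2092-09-11 03:55:47 (crosses midnight).
-12 hours from 2092-09-11 03:55:47 is 2092-09-10 15:55:47 (crosses midnight).

2092-09-10 15:55:47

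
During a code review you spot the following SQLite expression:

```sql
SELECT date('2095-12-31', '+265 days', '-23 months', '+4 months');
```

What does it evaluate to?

Applying '+265 days' to 2095-12-31: counting 265 days forward gives 2096-09-21.
Adding -23 months to 2096-09-21 gives 2094-10-21.
Adding +4 months to 2094-10-21 gives 2095-02-21.

2095-02-21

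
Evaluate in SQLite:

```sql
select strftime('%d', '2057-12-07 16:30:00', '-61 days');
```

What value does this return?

First apply '-61 days': 2057-12-07 16:30:00 → 2057-10-07 16:30:00.
`%d` extracts the 2-digit day of month: 07.

07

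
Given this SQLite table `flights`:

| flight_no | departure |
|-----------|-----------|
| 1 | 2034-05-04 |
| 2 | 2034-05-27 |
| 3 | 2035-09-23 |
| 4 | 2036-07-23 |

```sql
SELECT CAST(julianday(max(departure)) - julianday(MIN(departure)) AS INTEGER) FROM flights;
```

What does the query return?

MIN = 2034-05-04, MAX = 2036-07-23.
27 days remain in May 2034 after the 4th (31 − 4).
Full months from June 2034 through June 2036 contribute their day counts.
Then 23 days into July 2036.
Total: 27 + 30 + 31 + 31 + 30 + 31 + 30 + 31 + 31 + 28 + 31 + 30 + 31 + 30 + 31 + 31 + 30 + 31 + 30 + 31 + 31 + 29 + 31 + 30 + 31 + 30 + 23 = 811.

811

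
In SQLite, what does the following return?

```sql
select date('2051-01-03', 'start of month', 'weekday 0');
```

2051-01-01

`start of month` rewinds 2051-01-03 to 2051-01-01.
`weekday 0` advances to the next Sunday; 2051-01-01 is already a Sunday, so it stays at 2051-01-01.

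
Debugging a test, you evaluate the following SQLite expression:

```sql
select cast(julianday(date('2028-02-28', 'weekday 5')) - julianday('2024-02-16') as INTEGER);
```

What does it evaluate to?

`weekday 5` advances to the next Friday; 2028-02-28 is a Monday, so it moves forward to 2028-03-03.
13 days remain in February 2024 after the 16th (29 − 16).
Full months from March 2024 through February 2028 contribute their day counts.
Then 3 days into March 2028.
Total: 13 + 31 + 30 + 31 + 30 + 31 + 31 + 30 + 31 + 30 + 31 + 31 + 28 + 31 + 30 + 31 + 30 + 31 + 31 + 30 + 31 + 30 + 31 + 31 + 28 + 31 + 30 + 31 + 30 + 31 + 31 + 30 + 31 + 30 + 31 + 31 + 28 + 31 + 30 + 31 + 30 + 31 + 31 + 30 + 31 + 30 + 31 + 31 + 29 + 3 = 1477.

1477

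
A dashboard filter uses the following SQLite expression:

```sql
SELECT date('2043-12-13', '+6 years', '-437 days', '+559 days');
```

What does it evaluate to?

2050-04-14

Adding +6 years to 2043-12-13 gives 2049-12-13.
Applying '-437 days' to 2049-12-13: counting 437 days back gives 2048-10-02.
Applying '+559 days' to 2048-10-02: counting 559 days forward gives 2050-04-14.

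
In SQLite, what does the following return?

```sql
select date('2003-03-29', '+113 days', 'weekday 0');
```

Applying '+113 days' to 2003-03-29: counting 113 days forward gives 2003-07-20.
`weekday 0` advances to the next Sunday; 2003-07-20 is already a Sunday, so it stays at 2003-07-20.

2003-07-20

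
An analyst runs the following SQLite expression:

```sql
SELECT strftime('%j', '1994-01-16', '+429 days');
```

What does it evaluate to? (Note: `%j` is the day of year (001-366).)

First apply '+429 days': 1994-01-16 → 1995-03-21.
Day-of-year for 1995-03-21: days since 1995-01-01 inclusive = 80, zero-padded to 080.

080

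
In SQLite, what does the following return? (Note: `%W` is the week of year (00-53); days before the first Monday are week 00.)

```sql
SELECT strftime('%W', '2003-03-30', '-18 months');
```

39

First apply '-18 months': 2003-03-30 → 2001-09-30.
2001-09-30 is a Sunday. SQLite's %W counts Mondays since the year started; the result is 39.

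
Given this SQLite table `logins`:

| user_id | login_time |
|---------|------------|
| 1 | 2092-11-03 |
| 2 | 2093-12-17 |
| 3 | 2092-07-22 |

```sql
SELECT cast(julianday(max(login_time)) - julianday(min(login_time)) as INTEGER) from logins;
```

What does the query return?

513

MIN = 2092-07-22, MAX = 2093-12-17.
9 days remain in July 2092 after the 22nd (31 − 22).
Full months from August 2092 through November 2093 contribute their day counts.
Then 17 days into December 2093.
Total: 9 + 31 + 30 + 31 + 30 + 31 + 31 + 28 + 31 + 30 + 31 + 30 + 31 + 31 + 30 + 31 + 30 + 17 = 513.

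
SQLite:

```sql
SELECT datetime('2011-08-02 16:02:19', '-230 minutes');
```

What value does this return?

230 minutes = 3h 50m; -230 minutes from 2011-08-02 16:02:19 is 2011-08-02 12:12:19.

2011-08-02 12:12:19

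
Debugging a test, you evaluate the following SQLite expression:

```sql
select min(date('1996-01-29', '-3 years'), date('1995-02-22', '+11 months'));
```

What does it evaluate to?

1993-01-29

date('1996-01-29', '-3 years') → 1993-01-29.
date('1995-02-22', '+11 months') → 1996-01-22.
Earlier of the two is 1993-01-29.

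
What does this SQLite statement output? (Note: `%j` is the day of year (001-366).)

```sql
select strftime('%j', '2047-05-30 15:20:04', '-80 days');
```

First apply '-80 days': 2047-05-30 15:20:04 → 2047-03-11 15:20:04.
Day-of-year for 2047-03-11: days since 2047-01-01 inclusive = 70, zero-padded to 070.

070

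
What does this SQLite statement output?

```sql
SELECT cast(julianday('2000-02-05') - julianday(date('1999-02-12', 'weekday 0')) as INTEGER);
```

356

`weekday 0` advances to the next Sunday; 1999-02-12 is a Friday, so it moves forward to 1999-02-14.
14 days remain in February 1999 after the 14th (28 − 14).
Full months from March 1999 through January 2000 contribute their day counts.
Then 5 days into February 2000.
Total: 14 + 31 + 30 + 31 + 30 + 31 + 31 + 30 + 31 + 30 + 31 + 31 + 5 = 356.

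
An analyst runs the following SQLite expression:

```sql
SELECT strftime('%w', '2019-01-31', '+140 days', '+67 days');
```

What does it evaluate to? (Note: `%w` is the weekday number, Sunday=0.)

1

First apply '+140 days', '+67 days': 2019-01-31 → 2019-08-26.
2019-08-26 is a Monday; with Sunday=0 that is 1.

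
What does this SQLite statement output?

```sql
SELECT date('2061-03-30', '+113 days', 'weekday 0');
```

Applying '+113 days' to 2061-03-30: counting 113 days forward gives 2061-07-21.
`weekday 0` advances to the next Sunday; 2061-07-21 is a Thursday, so it moves forward to 2061-07-24.

2061-07-24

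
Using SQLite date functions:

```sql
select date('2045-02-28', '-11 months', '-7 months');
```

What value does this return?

Adding -11 months to 2045-02-28 gives 2044-03-28.
Adding -7 months to 2044-03-28 gives 2043-08-28.

2043-08-28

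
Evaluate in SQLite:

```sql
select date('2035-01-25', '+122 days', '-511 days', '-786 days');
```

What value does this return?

2031-11-07

Applying '+122 days' to 2035-01-25: counting 122 days forward gives 2035-05-27.
Applying '-511 days' to 2035-05-27: counting 511 days back gives 2034-01-01.
Applying '-786 days' to 2034-01-01: counting 786 days back gives 2031-11-07.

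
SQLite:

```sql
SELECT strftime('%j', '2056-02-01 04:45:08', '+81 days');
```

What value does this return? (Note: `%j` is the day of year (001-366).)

113

First apply '+81 days': 2056-02-01 04:45:08 → 2056-04-22 04:45:08.
Day-of-year for 2056-04-22: days since 2056-01-01 inclusive = 113, zero-padded to 113.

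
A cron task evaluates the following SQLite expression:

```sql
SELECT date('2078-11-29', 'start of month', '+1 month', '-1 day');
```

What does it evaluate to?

2078-11-30

`start of month` rewinds 2078-11-29 to 2078-11-01.
Adding +1 month to 2078-11-01 gives 2078-12-01.
Going back 1 day from 2078-12-01 reaches 2078-11-30 (last day of November, 30 days).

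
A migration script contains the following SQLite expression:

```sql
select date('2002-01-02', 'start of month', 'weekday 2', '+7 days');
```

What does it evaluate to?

2002-01-08

`start of month` rewinds 2002-01-02 to 2002-01-01.
`weekday 2` advances to the next Tuesday; 2002-01-01 is already a Tuesday, so it stays at 2002-01-01.
Advancing 7 more days within January lands on 2002-01-08.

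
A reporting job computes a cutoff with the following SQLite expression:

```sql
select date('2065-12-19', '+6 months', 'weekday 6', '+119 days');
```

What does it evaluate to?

Adding +6 months to 2065-12-19 gives 2066-06-19.
`weekday 6` advances to the next Saturday; 2066-06-19 is already a Saturday, so it stays at 2066-06-19.
Applying '+119 days' to 2066-06-19: counting 119 days forward gives 2066-10-16.

2066-10-16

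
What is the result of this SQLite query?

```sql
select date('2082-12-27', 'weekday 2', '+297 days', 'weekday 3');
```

`weekday 2` advances to the next Tuesday; 2082-12-27 is a Sunday, so it moves forward to 2082-12-29.
Applying '+297 days' to 2082-12-29: counting 297 days forward gives 2083-10-22.
`weekday 3` advances to the next Wednesday; 2083-10-22 is a Friday, so it moves forward to 2083-10-27.

2083-10-27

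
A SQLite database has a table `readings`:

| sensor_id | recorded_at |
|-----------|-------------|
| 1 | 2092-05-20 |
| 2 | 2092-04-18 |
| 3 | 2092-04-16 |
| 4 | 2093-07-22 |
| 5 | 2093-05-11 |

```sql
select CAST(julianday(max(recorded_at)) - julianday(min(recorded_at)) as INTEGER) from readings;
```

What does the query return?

462

MIN = 2092-04-16, MAX = 2093-07-22.
14 days remain in April 2092 after the 16th (30 − 16).
Full months from May 2092 through June 2093 contribute their day counts.
Then 22 days into July 2093.
Total: 14 + 31 + 30 + 31 + 31 + 30 + 31 + 30 + 31 + 31 + 28 + 31 + 30 + 31 + 30 + 22 = 462.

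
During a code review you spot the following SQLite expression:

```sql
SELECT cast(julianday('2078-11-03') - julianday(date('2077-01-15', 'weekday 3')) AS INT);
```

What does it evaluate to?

`weekday 3` advances to the next Wednesday; 2077-01-15 is a Friday, so it moves forward to 2077-01-20.
11 days remain in January 2077 after the 20th (31 − 20).
Full months from February 2077 through October 2078 contribute their day counts.
Then 3 days into November 2078.
Total: 11 + 28 + 31 + 30 + 31 + 30 + 31 + 31 + 30 + 31 + 30 + 31 + 31 + 28 + 31 + 30 + 31 + 30 + 31 + 31 + 30 + 31 + 3 = 652.

652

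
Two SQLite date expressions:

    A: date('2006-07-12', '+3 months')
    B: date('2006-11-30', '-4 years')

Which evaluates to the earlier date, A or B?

B

A = 2006-10-12.
B = 2002-11-30.
B is earlier.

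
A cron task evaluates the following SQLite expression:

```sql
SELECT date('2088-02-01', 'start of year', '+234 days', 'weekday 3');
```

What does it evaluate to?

2088-08-25

`start of year` rewinds 2088-02-01 to 2088-01-01.
Applying '+234 days' to 2088-01-01: counting 234 days forward gives 2088-08-22.
`weekday 3` advances to the next Wednesday; 2088-08-22 is a Sunday, so it moves forward to 2088-08-25.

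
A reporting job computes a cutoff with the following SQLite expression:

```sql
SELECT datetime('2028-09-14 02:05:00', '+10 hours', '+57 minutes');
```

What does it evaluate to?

2028-09-14 13:02:00

+10 hours from 2028-09-14 02:05:00 is 2028-09-14 12:05:00.
+57 minutes from 2028-09-14 12:05:00 is 2028-09-14 13:02:00.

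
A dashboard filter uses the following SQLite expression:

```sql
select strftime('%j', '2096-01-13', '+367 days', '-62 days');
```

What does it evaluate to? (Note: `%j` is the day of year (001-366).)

318

First apply '+367 days', '-62 days': 2096-01-13 → 2096-11-13.
Day-of-year for 2096-11-13: days since 2096-01-01 inclusive = 318, zero-padded to 318.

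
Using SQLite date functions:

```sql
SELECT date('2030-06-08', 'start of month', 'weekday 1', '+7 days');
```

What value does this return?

2030-06-10

`start of month` rewinds 2030-06-08 to 2030-06-01.
`weekday 1` advances to the next Monday; 2030-06-01 is a Saturday, so it moves forward to 2030-06-03.
Advancing 7 more days within June lands on 2030-06-10.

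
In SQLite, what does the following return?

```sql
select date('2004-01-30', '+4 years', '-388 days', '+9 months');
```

Adding +4 years to 2004-01-30 gives 2008-01-30.
Applying '-388 days' to 2008-01-30: counting 388 days back gives 2007-01-07.
Adding +9 months to 2007-01-07 gives 2007-10-07.

2007-10-07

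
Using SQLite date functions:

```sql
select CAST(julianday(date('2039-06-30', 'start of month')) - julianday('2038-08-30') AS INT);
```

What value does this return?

`start of month` rewinds 2039-06-30 to 2039-06-01.
1 day remains in August 2038 after the 30th (31 − 30).
Full months from September 2038 through May 2039 contribute their day counts.
Then 1 day into June 2039.
Total: 1 + 30 + 31 + 30 + 31 + 31 + 28 + 31 + 30 + 31 + 1 = 275.

275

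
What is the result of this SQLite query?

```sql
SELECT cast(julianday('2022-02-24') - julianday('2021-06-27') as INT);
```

242

3 days remain in June 2021 after the 27th (30 − 27).
Full months from July 2021 through January 2022 contribute their day counts.
Then 24 days into February 2022.
Total: 3 + 31 + 31 + 30 + 31 + 30 + 31 + 31 + 24 = 242.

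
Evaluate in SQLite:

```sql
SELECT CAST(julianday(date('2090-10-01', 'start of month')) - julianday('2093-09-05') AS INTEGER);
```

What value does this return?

-1070

`start of month` rewinds 2090-10-01 to 2090-10-01.
30 days remain in October 2090 after the 1st (31 − 1).
Full months from November 2090 through August 2093 contribute their day counts.
Then 5 days into September 2093.
Total: 30 + 30 + 31 + 31 + 28 + 31 + 30 + 31 + 30 + 31 + 31 + 30 + 31 + 30 + 31 + 31 + 29 + 31 + 30 + 31 + 30 + 31 + 31 + 30 + 31 + 30 + 31 + 31 + 28 + 31 + 30 + 31 + 30 + 31 + 31 + 5 = 1070.
The subtraction is earlier − later, so the result is −1070 → -1070.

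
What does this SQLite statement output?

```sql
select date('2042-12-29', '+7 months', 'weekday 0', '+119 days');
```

Adding +7 months to 2042-12-29 gives 2043-07-29.
`weekday 0` advances to the next Sunday; 2043-07-29 is a Wednesday, so it moves forward to 2043-08-02.
Applying '+119 days' to 2043-08-02: counting 119 days forward gives 2043-11-29.

2043-11-29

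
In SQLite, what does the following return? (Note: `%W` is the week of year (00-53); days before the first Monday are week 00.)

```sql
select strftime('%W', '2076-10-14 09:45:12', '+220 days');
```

20

First apply '+220 days': 2076-10-14 09:45:12 → 2077-05-22 09:45:12.
2077-05-22 is a Saturday. SQLite's %W counts Mondays since the year started; the result is 20.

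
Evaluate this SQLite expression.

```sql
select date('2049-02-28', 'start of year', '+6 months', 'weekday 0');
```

`start of year` rewinds 2049-02-28 to 2049-01-01.
Adding +6 months to 2049-01-01 gives 2049-07-01.
`weekday 0` advances to the next Sunday; 2049-07-01 is a Thursday, so it moves forward to 2049-07-04.

2049-07-04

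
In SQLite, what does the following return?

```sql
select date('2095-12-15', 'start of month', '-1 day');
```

2095-11-30

`start of month` rewinds 2095-12-15 to 2095-12-01.
Going back 1 day from 2095-12-01 reaches 2095-11-30 (last day of November, 30 days).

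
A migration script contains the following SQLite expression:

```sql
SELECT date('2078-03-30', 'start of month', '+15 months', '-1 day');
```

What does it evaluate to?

2079-05-31

`start of month` rewinds 2078-03-30 to 2078-03-01.
Adding +15 months to 2078-03-01 gives 2079-06-01.
Going back 1 day from 2079-06-01 reaches 2079-05-31 (last day of May, 31 days).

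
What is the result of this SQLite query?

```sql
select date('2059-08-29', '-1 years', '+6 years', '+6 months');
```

2065-03-01

Adding -1 year to 2059-08-29 gives 2058-08-29.
Adding +6 years to 2058-08-29 gives 2064-08-29.
Adding +6 months to 2064-08-29 targets 2065-02-29. February 2065 has only 28 days, so SQLite normalizes the 1-day overflow forward to 2065-03-01.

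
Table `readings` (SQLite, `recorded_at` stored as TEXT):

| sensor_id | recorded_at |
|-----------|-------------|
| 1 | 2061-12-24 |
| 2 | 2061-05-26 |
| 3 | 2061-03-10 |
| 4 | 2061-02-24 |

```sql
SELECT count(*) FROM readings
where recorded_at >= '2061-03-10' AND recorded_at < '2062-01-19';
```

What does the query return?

Rows in [2061-03-10, 2062-01-19): 2061-12-24, 2061-05-26, 2061-03-10 → 3 rows.

3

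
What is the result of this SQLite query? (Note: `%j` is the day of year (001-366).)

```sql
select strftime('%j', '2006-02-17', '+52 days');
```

First apply '+52 days': 2006-02-17 → 2006-04-10.
Day-of-year for 2006-04-10: days since 2006-01-01 inclusive = 100, zero-padded to 100.

100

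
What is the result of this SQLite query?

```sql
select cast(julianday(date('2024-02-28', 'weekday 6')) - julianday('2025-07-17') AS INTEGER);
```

-502

`weekday 6` advances to the next Saturday; 2024-02-28 is a Wednesday, so it moves forward to 2024-03-02.
29 days remain in March 2024 after the 2nd (31 − 2).
Full months from April 2024 through June 2025 contribute their day counts.
Then 17 days into July 2025.
Total: 29 + 30 + 31 + 30 + 31 + 31 + 30 + 31 + 30 + 31 + 31 + 28 + 31 + 30 + 31 + 30 + 17 = 502.
The subtraction is earlier − later, so the result is −502 → -502.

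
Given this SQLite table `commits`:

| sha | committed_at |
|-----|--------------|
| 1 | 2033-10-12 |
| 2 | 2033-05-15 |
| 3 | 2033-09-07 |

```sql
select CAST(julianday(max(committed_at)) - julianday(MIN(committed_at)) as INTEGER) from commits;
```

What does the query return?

MIN = 2033-05-15, MAX = 2033-10-12.
16 days remain in May 2033 after the 15th (31 − 15).
June 2033: 30 days.
July 2033: 31 days.
August 2033: 31 days.
September 2033: 30 days.
Then 12 days into October 2033.
Total: 16 + 30 + 31 + 31 + 30 + 12 = 150.

150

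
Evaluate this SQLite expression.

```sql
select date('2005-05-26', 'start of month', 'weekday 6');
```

`start of month` rewinds 2005-05-26 to 2005-05-01.
`weekday 6` advances to the next Saturday; 2005-05-01 is a Sunday, so it moves forward to 2005-05-07.

2005-05-07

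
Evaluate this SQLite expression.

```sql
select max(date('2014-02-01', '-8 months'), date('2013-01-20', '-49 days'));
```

date('2014-02-01', '-8 months') → 2013-06-01.
date('2013-01-20', '-49 days') → 2012-12-02.
Later of the two is 2013-06-01.

2013-06-01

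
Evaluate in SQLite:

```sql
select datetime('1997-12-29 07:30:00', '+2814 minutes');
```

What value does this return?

2814 minutes = 46h 54m; +2814 minutes from 1997-12-29 07:30:00 is 1997-12-31 06:24:00 (crosses midnight).

1997-12-31 06:24:00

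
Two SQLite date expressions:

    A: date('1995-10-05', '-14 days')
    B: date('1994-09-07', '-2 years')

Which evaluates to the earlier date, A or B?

A = 1995-09-21.
B = 1992-09-07.
B is earlier.

B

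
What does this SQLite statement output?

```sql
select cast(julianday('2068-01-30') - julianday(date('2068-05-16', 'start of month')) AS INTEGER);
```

-92

`start of month` rewinds 2068-05-16 to 2068-05-01.
1 day remains in January 2068 after the 30th (31 − 30).
February 2068: 29 days (leap year).
March 2068: 31 days.
April 2068: 30 days.
Then 1 day into May 2068.
Total: 1 + 29 + 31 + 30 + 1 = 92.
The subtraction is earlier − later, so the result is −92 → -92.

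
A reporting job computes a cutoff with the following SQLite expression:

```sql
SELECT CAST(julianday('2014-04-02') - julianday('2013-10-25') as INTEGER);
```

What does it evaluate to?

159

6 days remain in October 2013 after the 25th (31 − 25).
November 2013: 30 days.
December 2013: 31 days.
January 2014: 31 days.
February 2014: 28 days.
March 2014: 31 days.
Then 2 days into April 2014.
Total: 6 + 30 + 31 + 31 + 28 + 31 + 2 = 159.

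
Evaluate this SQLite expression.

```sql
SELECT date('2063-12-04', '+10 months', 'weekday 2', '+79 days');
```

2064-12-25

Adding +10 months to 2063-12-04 gives 2064-10-04.
`weekday 2` advances to the next Tuesday; 2064-10-04 is a Saturday, so it moves forward to 2064-10-07.
Applying '+79 days' to 2064-10-07: counting 79 days forward gives 2064-12-25.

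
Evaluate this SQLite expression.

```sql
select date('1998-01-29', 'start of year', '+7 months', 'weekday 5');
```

1998-08-07

`start of year` rewinds 1998-01-29 to 1998-01-01.
Adding +7 months to 1998-01-01 gives 1998-08-01.
`weekday 5` advances to the next Friday; 1998-08-01 is a Saturday, so it moves forward to 1998-08-07.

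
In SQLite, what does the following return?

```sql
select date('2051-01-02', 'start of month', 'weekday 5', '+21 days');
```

`start of month` rewinds 2051-01-02 to 2051-01-01.
`weekday 5` advances to the next Friday; 2051-01-01 is a Sunday, so it moves forward to 2051-01-06.
Advancing 21 more days within January lands on 2051-01-27.

2051-01-27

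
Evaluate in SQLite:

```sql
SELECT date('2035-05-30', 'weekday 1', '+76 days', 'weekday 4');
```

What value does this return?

2035-08-23

`weekday 1` advances to the next Monday; 2035-05-30 is a Wednesday, so it moves forward to 2035-06-04.
Applying '+76 days' to 2035-06-04: counting 76 days forward gives 2035-08-19.
`weekday 4` advances to the next Thursday; 2035-08-19 is a Sunday, so it moves forward to 2035-08-23.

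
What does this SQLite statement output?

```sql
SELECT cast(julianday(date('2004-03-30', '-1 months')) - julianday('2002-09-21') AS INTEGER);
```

527

Adding -1 month to 2004-03-30 targets 2004-02-30. February 2004 has only 29 days, so SQLite normalizes the 1-day overflow forward to 2004-03-01.
9 days remain in September 2002 after the 21st (30 − 21).
Full months from October 2002 through February 2004 contribute their day counts.
Then 1 day into March 2004.
Total: 9 + 31 + 30 + 31 + 31 + 28 + 31 + 30 + 31 + 30 + 31 + 31 + 30 + 31 + 30 + 31 + 31 + 29 + 1 = 527.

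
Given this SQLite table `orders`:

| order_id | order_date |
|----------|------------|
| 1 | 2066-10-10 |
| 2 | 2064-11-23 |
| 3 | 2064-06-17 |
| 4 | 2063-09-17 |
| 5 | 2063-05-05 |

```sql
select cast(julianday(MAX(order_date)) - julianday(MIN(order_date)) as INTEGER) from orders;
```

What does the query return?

MIN = 2063-05-05, MAX = 2066-10-10.
26 days remain in May 2063 after the 5th (31 − 5).
Full months from June 2063 through September 2066 contribute their day counts.
Then 10 days into October 2066.
Total: 26 + 30 + 31 + 31 + 30 + 31 + 30 + 31 + 31 + 29 + 31 + 30 + 31 + 30 + 31 + 31 + 30 + 31 + 30 + 31 + 31 + 28 + 31 + 30 + 31 + 30 + 31 + 31 + 30 + 31 + 30 + 31 + 31 + 28 + 31 + 30 + 31 + 30 + 31 + 31 + 30 + 10 = 1254.

1254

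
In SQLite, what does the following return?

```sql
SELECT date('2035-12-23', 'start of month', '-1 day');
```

2035-11-30

`start of month` rewinds 2035-12-23 to 2035-12-01.
Going back 1 day from 2035-12-01 reaches 2035-11-30 (last day of November, 30 days).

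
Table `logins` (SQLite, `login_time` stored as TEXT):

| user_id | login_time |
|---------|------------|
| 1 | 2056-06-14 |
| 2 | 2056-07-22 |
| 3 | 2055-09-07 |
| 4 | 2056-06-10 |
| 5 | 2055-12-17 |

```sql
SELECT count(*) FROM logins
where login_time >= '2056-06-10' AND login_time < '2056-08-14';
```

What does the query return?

3

Rows in [2056-06-10, 2056-08-14): 2056-06-14, 2056-07-22, 2056-06-10 → 3 rows.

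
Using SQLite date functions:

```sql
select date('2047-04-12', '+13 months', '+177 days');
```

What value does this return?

Adding +13 months to 2047-04-12 gives 2048-05-12.
Applying '+177 days' to 2048-05-12: counting 177 days forward gives 2048-11-05.

2048-11-05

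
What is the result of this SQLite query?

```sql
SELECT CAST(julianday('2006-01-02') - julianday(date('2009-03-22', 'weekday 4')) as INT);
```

`weekday 4` advances to the next Thursday; 2009-03-22 is a Sunday, so it moves forward to 2009-03-26.
29 days remain in January 2006 after the 2nd (31 − 2).
Full months from February 2006 through February 2009 contribute their day counts.
Then 26 days into March 2009.
Total: 29 + 28 + 31 + 30 + 31 + 30 + 31 + 31 + 30 + 31 + 30 + 31 + 31 + 28 + 31 + 30 + 31 + 30 + 31 + 31 + 30 + 31 + 30 + 31 + 31 + 29 + 31 + 30 + 31 + 30 + 31 + 31 + 30 + 31 + 30 + 31 + 31 + 28 + 26 = 1179.
The subtraction is earlier − later, so the result is −1179 → -1179.

-1179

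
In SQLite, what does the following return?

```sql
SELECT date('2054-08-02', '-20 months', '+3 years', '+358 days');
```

Adding -20 months to 2054-08-02 gives 2052-12-02.
Adding +3 years to 2052-12-02 gives 2055-12-02.
Applying '+358 days' to 2055-12-02: counting 358 days forward gives 2056-11-24.

2056-11-24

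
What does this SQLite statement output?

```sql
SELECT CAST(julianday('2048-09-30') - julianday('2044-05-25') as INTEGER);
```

1589

6 days remain in May 2044 after the 25th (31 − 25).
Full months from June 2044 through August 2048 contribute their day counts.
Then 30 days into September 2048.
Total: 6 + 30 + 31 + 31 + 30 + 31 + 30 + 31 + 31 + 28 + 31 + 30 + 31 + 30 + 31 + 31 + 30 + 31 + 30 + 31 + 31 + 28 + 31 + 30 + 31 + 30 + 31 + 31 + 30 + 31 + 30 + 31 + 31 + 28 + 31 + 30 + 31 + 30 + 31 + 31 + 30 + 31 + 30 + 31 + 31 + 29 + 31 + 30 + 31 + 30 + 31 + 31 + 30 = 1589.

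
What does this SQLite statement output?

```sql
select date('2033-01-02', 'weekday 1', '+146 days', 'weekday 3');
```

2033-06-01

`weekday 1` advances to the next Monday; 2033-01-02 is a Sunday, so it moves forward to 2033-01-03.
Applying '+146 days' to 2033-01-03: counting 146 days forward gives 2033-05-29.
`weekday 3` advances to the next Wednesday; 2033-05-29 is a Sunday, so it moves forward to 2033-06-01.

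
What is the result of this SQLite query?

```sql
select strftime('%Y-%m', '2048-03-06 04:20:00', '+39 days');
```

First apply '+39 days': 2048-03-06 04:20:00 → 2048-04-14 04:20:00.
`%Y-%m` extracts the year-month: 2048-04.

2048-04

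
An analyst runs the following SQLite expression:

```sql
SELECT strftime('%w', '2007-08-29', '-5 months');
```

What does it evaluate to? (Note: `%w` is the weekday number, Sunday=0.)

First apply '-5 months': 2007-08-29 → 2007-03-29.
2007-03-29 is a Thursday; with Sunday=0 that is 4.

4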